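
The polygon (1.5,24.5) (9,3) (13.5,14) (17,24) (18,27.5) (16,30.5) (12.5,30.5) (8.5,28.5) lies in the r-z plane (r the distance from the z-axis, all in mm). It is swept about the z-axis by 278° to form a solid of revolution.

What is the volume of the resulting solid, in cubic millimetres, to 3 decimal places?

Profile (r,z), 8 vertices: (1.5,24.5) (9,3) (13.5,14) (17,24) (18,27.5) (16,30.5) (12.5,30.5) (8.5,28.5)
edge 0: (1.5,24.5)→(9,3)  cross = 1.5·3 − 9·24.5 = -216.0000; (r_i+r_j)·cross = 10.5·-216.0000 = -2268.0000
edge 1: (9,3)→(13.5,14)  cross = 9·14 − 13.5·3 = 85.5000; (r_i+r_j)·cross = 22.5·85.5000 = 1923.7500
edge 2: (13.5,14)→(17,24)  cross = 13.5·24 − 17·14 = 86.0000; (r_i+r_j)·cross = 30.5·86.0000 = 2623.0000
edge 3: (17,24)→(18,27.5)  cross = 17·27.5 − 18·24 = 35.5000; (r_i+r_j)·cross = 35·35.5000 = 1242.5000
edge 4: (18,27.5)→(16,30.5)  cross = 18·30.5 − 16·27.5 = 109.0000; (r_i+r_j)·cross = 34·109.0000 = 3706.0000
edge 5: (16,30.5)→(12.5,30.5)  cross = 16·30.5 − 12.5·30.5 = 106.7500; (r_i+r_j)·cross = 28.5·106.7500 = 3042.3750
edge 6: (12.5,30.5)→(8.5,28.5)  cross = 12.5·28.5 − 8.5·30.5 = 97.0000; (r_i+r_j)·cross = 21·97.0000 = 2037.0000
edge 7: (8.5,28.5)→(1.5,24.5)  cross = 8.5·24.5 − 1.5·28.5 = 165.5000; (r_i+r_j)·cross = 10·165.5000 = 1655.0000
Σcross = 469.2500 → A = |Σcross|/2 = 234.6250 mm²
Σ(r_i+r_j)·cross = 13961.6250 → first moment M = |Σ|/6 = 2326.9375
R_c = M/A = 2326.9375/234.6250 = 9.9177 mm
θ = 278° = 4.852015 rad
V = θ·R_c·A = 4.852015·9.9177·234.6250 = 11290.336 mm³

Volume = 11290.336 mm³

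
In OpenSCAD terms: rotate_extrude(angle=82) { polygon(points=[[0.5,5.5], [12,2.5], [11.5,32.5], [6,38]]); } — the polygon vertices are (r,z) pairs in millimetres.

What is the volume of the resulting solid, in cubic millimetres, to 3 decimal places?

Profile (r,z), 4 vertices: (0.5,5.5) (12,2.5) (11.5,32.5) (6,38)
edge 0: (0.5,5.5)→(12,2.5)  cross = 0.5·2.5 − 12·5.5 = -64.7500; (r_i+r_j)·cross = 12.5·-64.7500 = -809.3750
edge 1: (12,2.5)→(11.5,32.5)  cross = 12·32.5 − 11.5·2.5 = 361.2500; (r_i+r_j)·cross = 23.5·361.2500 = 8489.3750
edge 2: (11.5,32.5)→(6,38)  cross = 11.5·38 − 6·32.5 = 242.0000; (r_i+r_j)·cross = 17.5·242.0000 = 4235.0000
edge 3: (6,38)→(0.5,5.5)  cross = 6·5.5 − 0.5·38 = 14.0000; (r_i+r_j)·cross = 6.5·14.0000 = 91.0000
Σcross = 552.5000 → A = |Σcross|/2 = 276.2500 mm²
Σ(r_i+r_j)·cross = 12006.0000 → first moment M = |Σ|/6 = 2001.0000
R_c = M/A = 2001.0000/276.2500 = 7.2434 mm
θ = 82° = 1.431170 rad
V = θ·R_c·A = 1.431170·7.2434·276.2500 = 2863.771 mm³

Volume = 2863.771 mm³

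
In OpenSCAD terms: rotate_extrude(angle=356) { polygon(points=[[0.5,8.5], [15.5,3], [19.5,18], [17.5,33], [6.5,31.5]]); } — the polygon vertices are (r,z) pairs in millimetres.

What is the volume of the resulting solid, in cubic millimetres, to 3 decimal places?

Volume = 27076.322 mm³

Profile (r,z), 5 vertices: (0.5,8.5) (15.5,3) (19.5,18) (17.5,33) (6.5,31.5)
edge 0: (0.5,8.5)→(15.5,3)  cross = 0.5·3 − 15.5·8.5 = -130.2500; (r_i+r_j)·cross = 16·-130.2500 = -2084.0000
edge 1: (15.5,3)→(19.5,18)  cross = 15.5·18 − 19.5·3 = 220.5000; (r_i+r_j)·cross = 35·220.5000 = 7717.5000
edge 2: (19.5,18)→(17.5,33)  cross = 19.5·33 − 17.5·18 = 328.5000; (r_i+r_j)·cross = 37·328.5000 = 12154.5000
edge 3: (17.5,33)→(6.5,31.5)  cross = 17.5·31.5 − 6.5·33 = 336.7500; (r_i+r_j)·cross = 24·336.7500 = 8082.0000
edge 4: (6.5,31.5)→(0.5,8.5)  cross = 6.5·8.5 − 0.5·31.5 = 39.5000; (r_i+r_j)·cross = 7·39.5000 = 276.5000
Σcross = 795.0000 → A = |Σcross|/2 = 397.5000 mm²
Σ(r_i+r_j)·cross = 26146.5000 → first moment M = |Σ|/6 = 4357.7500
R_c = M/A = 4357.7500/397.5000 = 10.9629 mm
θ = 356° = 6.213372 rad
V = θ·R_c·A = 6.213372·10.9629·397.5000 = 27076.322 mm³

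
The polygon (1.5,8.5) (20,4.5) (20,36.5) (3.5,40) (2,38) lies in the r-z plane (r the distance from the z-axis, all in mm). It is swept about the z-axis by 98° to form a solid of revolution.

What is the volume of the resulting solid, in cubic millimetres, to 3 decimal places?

Profile (r,z), 5 vertices: (1.5,8.5) (20,4.5) (20,36.5) (3.5,40) (2,38)
edge 0: (1.5,8.5)→(20,4.5)  cross = 1.5·4.5 − 20·8.5 = -163.2500; (r_i+r_j)·cross = 21.5·-163.2500 = -3509.8750
edge 1: (20,4.5)→(20,36.5)  cross = 20·36.5 − 20·4.5 = 640.0000; (r_i+r_j)·cross = 40·640.0000 = 25600.0000
edge 2: (20,36.5)→(3.5,40)  cross = 20·40 − 3.5·36.5 = 672.2500; (r_i+r_j)·cross = 23.5·672.2500 = 15797.8750
edge 3: (3.5,40)→(2,38)  cross = 3.5·38 − 2·40 = 53.0000; (r_i+r_j)·cross = 5.5·53.0000 = 291.5000
edge 4: (2,38)→(1.5,8.5)  cross = 2·8.5 − 1.5·38 = -40.0000; (r_i+r_j)·cross = 3.5·-40.0000 = -140.0000
Σcross = 1162.0000 → A = |Σcross|/2 = 581.0000 mm²
Σ(r_i+r_j)·cross = 38039.5000 → first moment M = |Σ|/6 = 6339.9167
R_c = M/A = 6339.9167/581.0000 = 10.9121 mm
θ = 98° = 1.710423 rad
V = θ·R_c·A = 1.710423·10.9121·581.0000 = 10843.937 mm³

Volume = 10843.937 mm³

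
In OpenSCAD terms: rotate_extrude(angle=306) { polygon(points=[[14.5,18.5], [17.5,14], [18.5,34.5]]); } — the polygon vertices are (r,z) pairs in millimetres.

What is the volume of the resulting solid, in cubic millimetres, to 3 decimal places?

Volume = 2966.763 mm³

Profile (r,z), 3 vertices: (14.5,18.5) (17.5,14) (18.5,34.5)
edge 0: (14.5,18.5)→(17.5,14)  cross = 14.5·14 − 17.5·18.5 = -120.7500; (r_i+r_j)·cross = 32·-120.7500 = -3864.0000
edge 1: (17.5,14)→(18.5,34.5)  cross = 17.5·34.5 − 18.5·14 = 344.7500; (r_i+r_j)·cross = 36·344.7500 = 12411.0000
edge 2: (18.5,34.5)→(14.5,18.5)  cross = 18.5·18.5 − 14.5·34.5 = -158.0000; (r_i+r_j)·cross = 33·-158.0000 = -5214.0000
Σcross = 66.0000 → A = |Σcross|/2 = 33.0000 mm²
Σ(r_i+r_j)·cross = 3333.0000 → first moment M = |Σ|/6 = 555.5000
R_c = M/A = 555.5000/33.0000 = 16.8333 mm
θ = 306° = 5.340708 rad
V = θ·R_c·A = 5.340708·16.8333·33.0000 = 2966.763 mm³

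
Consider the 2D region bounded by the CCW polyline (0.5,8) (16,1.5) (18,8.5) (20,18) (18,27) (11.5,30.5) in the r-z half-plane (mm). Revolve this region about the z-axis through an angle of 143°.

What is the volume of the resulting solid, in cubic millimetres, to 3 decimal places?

Volume = 9826.515 mm³

Profile (r,z), 6 vertices: (0.5,8) (16,1.5) (18,8.5) (20,18) (18,27) (11.5,30.5)
edge 0: (0.5,8)→(16,1.5)  cross = 0.5·1.5 − 16·8 = -127.2500; (r_i+r_j)·cross = 16.5·-127.2500 = -2099.6250
edge 1: (16,1.5)→(18,8.5)  cross = 16·8.5 − 18·1.5 = 109.0000; (r_i+r_j)·cross = 34·109.0000 = 3706.0000
edge 2: (18,8.5)→(20,18)  cross = 18·18 − 20·8.5 = 154.0000; (r_i+r_j)·cross = 38·154.0000 = 5852.0000
edge 3: (20,18)→(18,27)  cross = 20·27 − 18·18 = 216.0000; (r_i+r_j)·cross = 38·216.0000 = 8208.0000
edge 4: (18,27)→(11.5,30.5)  cross = 18·30.5 − 11.5·27 = 238.5000; (r_i+r_j)·cross = 29.5·238.5000 = 7035.7500
edge 5: (11.5,30.5)→(0.5,8)  cross = 11.5·8 − 0.5·30.5 = 76.7500; (r_i+r_j)·cross = 12·76.7500 = 921.0000
Σcross = 667.0000 → A = |Σcross|/2 = 333.5000 mm²
Σ(r_i+r_j)·cross = 23623.1250 → first moment M = |Σ|/6 = 3937.1875
R_c = M/A = 3937.1875/333.5000 = 11.8057 mm
θ = 143° = 2.495821 rad
V = θ·R_c·A = 2.495821·11.8057·333.5000 = 9826.515 mm³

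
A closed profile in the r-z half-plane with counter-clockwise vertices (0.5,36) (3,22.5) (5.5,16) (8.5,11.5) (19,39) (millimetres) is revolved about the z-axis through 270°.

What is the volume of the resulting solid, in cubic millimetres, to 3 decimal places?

Profile (r,z), 5 vertices: (0.5,36) (3,22.5) (5.5,16) (8.5,11.5) (19,39)
edge 0: (0.5,36)→(3,22.5)  cross = 0.5·22.5 − 3·36 = -96.7500; (r_i+r_j)·cross = 3.5·-96.7500 = -338.6250
edge 1: (3,22.5)→(5.5,16)  cross = 3·16 − 5.5·22.5 = -75.7500; (r_i+r_j)·cross = 8.5·-75.7500 = -643.8750
edge 2: (5.5,16)→(8.5,11.5)  cross = 5.5·11.5 − 8.5·16 = -72.7500; (r_i+r_j)·cross = 14·-72.7500 = -1018.5000
edge 3: (8.5,11.5)→(19,39)  cross = 8.5·39 − 19·11.5 = 113.0000; (r_i+r_j)·cross = 27.5·113.0000 = 3107.5000
edge 4: (19,39)→(0.5,36)  cross = 19·36 − 0.5·39 = 664.5000; (r_i+r_j)·cross = 19.5·664.5000 = 12957.7500
Σcross = 532.2500 → A = |Σcross|/2 = 266.1250 mm²
Σ(r_i+r_j)·cross = 14064.2500 → first moment M = |Σ|/6 = 2344.0417
R_c = M/A = 2344.0417/266.1250 = 8.8080 mm
θ = 270° = 4.712389 rad
V = θ·R_c·A = 4.712389·8.8080·266.1250 = 11046.036 mm³

Volume = 11046.036 mm³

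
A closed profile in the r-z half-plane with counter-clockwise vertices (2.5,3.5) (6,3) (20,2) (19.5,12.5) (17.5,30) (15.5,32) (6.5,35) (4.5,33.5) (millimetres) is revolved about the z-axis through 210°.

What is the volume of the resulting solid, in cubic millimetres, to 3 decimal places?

Volume = 19061.286 mm³

Profile (r,z), 8 vertices: (2.5,3.5) (6,3) (20,2) (19.5,12.5) (17.5,30) (15.5,32) (6.5,35) (4.5,33.5)
edge 0: (2.5,3.5)→(6,3)  cross = 2.5·3 − 6·3.5 = -13.5000; (r_i+r_j)·cross = 8.5·-13.5000 = -114.7500
edge 1: (6,3)→(20,2)  cross = 6·2 − 20·3 = -48.0000; (r_i+r_j)·cross = 26·-48.0000 = -1248.0000
edge 2: (20,2)→(19.5,12.5)  cross = 20·12.5 − 19.5·2 = 211.0000; (r_i+r_j)·cross = 39.5·211.0000 = 8334.5000
edge 3: (19.5,12.5)→(17.5,30)  cross = 19.5·30 − 17.5·12.5 = 366.2500; (r_i+r_j)·cross = 37·366.2500 = 13551.2500
edge 4: (17.5,30)→(15.5,32)  cross = 17.5·32 − 15.5·30 = 95.0000; (r_i+r_j)·cross = 33·95.0000 = 3135.0000
edge 5: (15.5,32)→(6.5,35)  cross = 15.5·35 − 6.5·32 = 334.5000; (r_i+r_j)·cross = 22·334.5000 = 7359.0000
edge 6: (6.5,35)→(4.5,33.5)  cross = 6.5·33.5 − 4.5·35 = 60.2500; (r_i+r_j)·cross = 11·60.2500 = 662.7500
edge 7: (4.5,33.5)→(2.5,3.5)  cross = 4.5·3.5 − 2.5·33.5 = -68.0000; (r_i+r_j)·cross = 7·-68.0000 = -476.0000
Σcross = 937.5000 → A = |Σcross|/2 = 468.7500 mm²
Σ(r_i+r_j)·cross = 31203.7500 → first moment M = |Σ|/6 = 5200.6250
R_c = M/A = 5200.6250/468.7500 = 11.0947 mm
θ = 210° = 3.665191 rad
V = θ·R_c·A = 3.665191·11.0947·468.7500 = 19061.286 mm³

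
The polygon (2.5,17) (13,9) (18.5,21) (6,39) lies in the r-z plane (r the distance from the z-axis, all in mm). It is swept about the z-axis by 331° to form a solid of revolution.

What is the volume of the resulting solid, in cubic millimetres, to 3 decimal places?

Volume = 14352.093 mm³

Profile (r,z), 4 vertices: (2.5,17) (13,9) (18.5,21) (6,39)
edge 0: (2.5,17)→(13,9)  cross = 2.5·9 − 13·17 = -198.5000; (r_i+r_j)·cross = 15.5·-198.5000 = -3076.7500
edge 1: (13,9)→(18.5,21)  cross = 13·21 − 18.5·9 = 106.5000; (r_i+r_j)·cross = 31.5·106.5000 = 3354.7500
edge 2: (18.5,21)→(6,39)  cross = 18.5·39 − 6·21 = 595.5000; (r_i+r_j)·cross = 24.5·595.5000 = 14589.7500
edge 3: (6,39)→(2.5,17)  cross = 6·17 − 2.5·39 = 4.5000; (r_i+r_j)·cross = 8.5·4.5000 = 38.2500
Σcross = 508.0000 → A = |Σcross|/2 = 254.0000 mm²
Σ(r_i+r_j)·cross = 14906.0000 → first moment M = |Σ|/6 = 2484.3333
R_c = M/A = 2484.3333/254.0000 = 9.7808 mm
θ = 331° = 5.777040 rad
V = θ·R_c·A = 5.777040·9.7808·254.0000 = 14352.093 mm³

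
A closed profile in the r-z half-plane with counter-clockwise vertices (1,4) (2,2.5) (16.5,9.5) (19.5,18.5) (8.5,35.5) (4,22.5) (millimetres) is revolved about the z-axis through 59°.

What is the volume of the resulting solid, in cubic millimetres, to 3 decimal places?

Volume = 3338.946 mm³

Profile (r,z), 6 vertices: (1,4) (2,2.5) (16.5,9.5) (19.5,18.5) (8.5,35.5) (4,22.5)
edge 0: (1,4)→(2,2.5)  cross = 1·2.5 − 2·4 = -5.5000; (r_i+r_j)·cross = 3·-5.5000 = -16.5000
edge 1: (2,2.5)→(16.5,9.5)  cross = 2·9.5 − 16.5·2.5 = -22.2500; (r_i+r_j)·cross = 18.5·-22.2500 = -411.6250
edge 2: (16.5,9.5)→(19.5,18.5)  cross = 16.5·18.5 − 19.5·9.5 = 120.0000; (r_i+r_j)·cross = 36·120.0000 = 4320.0000
edge 3: (19.5,18.5)→(8.5,35.5)  cross = 19.5·35.5 − 8.5·18.5 = 535.0000; (r_i+r_j)·cross = 28·535.0000 = 14980.0000
edge 4: (8.5,35.5)→(4,22.5)  cross = 8.5·22.5 − 4·35.5 = 49.2500; (r_i+r_j)·cross = 12.5·49.2500 = 615.6250
edge 5: (4,22.5)→(1,4)  cross = 4·4 − 1·22.5 = -6.5000; (r_i+r_j)·cross = 5·-6.5000 = -32.5000
Σcross = 670.0000 → A = |Σcross|/2 = 335.0000 mm²
Σ(r_i+r_j)·cross = 19455.0000 → first moment M = |Σ|/6 = 3242.5000
R_c = M/A = 3242.5000/335.0000 = 9.6791 mm
θ = 59° = 1.029744 rad
V = θ·R_c·A = 1.029744·9.6791·335.0000 = 3338.946 mm³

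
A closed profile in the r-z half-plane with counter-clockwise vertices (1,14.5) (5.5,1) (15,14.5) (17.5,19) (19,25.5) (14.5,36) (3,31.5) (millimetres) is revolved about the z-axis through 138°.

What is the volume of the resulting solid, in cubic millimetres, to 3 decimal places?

Volume = 8679.326 mm³

Profile (r,z), 7 vertices: (1,14.5) (5.5,1) (15,14.5) (17.5,19) (19,25.5) (14.5,36) (3,31.5)
edge 0: (1,14.5)→(5.5,1)  cross = 1·1 − 5.5·14.5 = -78.7500; (r_i+r_j)·cross = 6.5·-78.7500 = -511.8750
edge 1: (5.5,1)→(15,14.5)  cross = 5.5·14.5 − 15·1 = 64.7500; (r_i+r_j)·cross = 20.5·64.7500 = 1327.3750
edge 2: (15,14.5)→(17.5,19)  cross = 15·19 − 17.5·14.5 = 31.2500; (r_i+r_j)·cross = 32.5·31.2500 = 1015.6250
edge 3: (17.5,19)→(19,25.5)  cross = 17.5·25.5 − 19·19 = 85.2500; (r_i+r_j)·cross = 36.5·85.2500 = 3111.6250
edge 4: (19,25.5)→(14.5,36)  cross = 19·36 − 14.5·25.5 = 314.2500; (r_i+r_j)·cross = 33.5·314.2500 = 10527.3750
edge 5: (14.5,36)→(3,31.5)  cross = 14.5·31.5 − 3·36 = 348.7500; (r_i+r_j)·cross = 17.5·348.7500 = 6103.1250
edge 6: (3,31.5)→(1,14.5)  cross = 3·14.5 − 1·31.5 = 12.0000; (r_i+r_j)·cross = 4·12.0000 = 48.0000
Σcross = 777.5000 → A = |Σcross|/2 = 388.7500 mm²
Σ(r_i+r_j)·cross = 21621.2500 → first moment M = |Σ|/6 = 3603.5417
R_c = M/A = 3603.5417/388.7500 = 9.2696 mm
θ = 138° = 2.408554 rad
V = θ·R_c·A = 2.408554·9.2696·388.7500 = 8679.326 mm³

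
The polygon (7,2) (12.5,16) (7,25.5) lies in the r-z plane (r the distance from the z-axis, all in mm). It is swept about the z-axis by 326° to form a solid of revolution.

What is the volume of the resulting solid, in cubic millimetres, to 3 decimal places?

Profile (r,z), 3 vertices: (7,2) (12.5,16) (7,25.5)
edge 0: (7,2)→(12.5,16)  cross = 7·16 − 12.5·2 = 87.0000; (r_i+r_j)·cross = 19.5·87.0000 = 1696.5000
edge 1: (12.5,16)→(7,25.5)  cross = 12.5·25.5 − 7·16 = 206.7500; (r_i+r_j)·cross = 19.5·206.7500 = 4031.6250
edge 2: (7,25.5)→(7,2)  cross = 7·2 − 7·25.5 = -164.5000; (r_i+r_j)·cross = 14·-164.5000 = -2303.0000
Σcross = 129.2500 → A = |Σcross|/2 = 64.6250 mm²
Σ(r_i+r_j)·cross = 3425.1250 → first moment M = |Σ|/6 = 570.8542
R_c = M/A = 570.8542/64.6250 = 8.8333 mm
θ = 326° = 5.689773 rad
V = θ·R_c·A = 5.689773·8.8333·64.6250 = 3248.031 mm³

Volume = 3248.031 mm³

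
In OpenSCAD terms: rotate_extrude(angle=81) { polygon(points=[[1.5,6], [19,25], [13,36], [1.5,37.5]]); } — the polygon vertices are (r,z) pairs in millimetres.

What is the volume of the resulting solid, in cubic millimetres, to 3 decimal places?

Profile (r,z), 4 vertices: (1.5,6) (19,25) (13,36) (1.5,37.5)
edge 0: (1.5,6)→(19,25)  cross = 1.5·25 − 19·6 = -76.5000; (r_i+r_j)·cross = 20.5·-76.5000 = -1568.2500
edge 1: (19,25)→(13,36)  cross = 19·36 − 13·25 = 359.0000; (r_i+r_j)·cross = 32·359.0000 = 11488.0000
edge 2: (13,36)→(1.5,37.5)  cross = 13·37.5 − 1.5·36 = 433.5000; (r_i+r_j)·cross = 14.5·433.5000 = 6285.7500
edge 3: (1.5,37.5)→(1.5,6)  cross = 1.5·6 − 1.5·37.5 = -47.2500; (r_i+r_j)·cross = 3·-47.2500 = -141.7500
Σcross = 668.7500 → A = |Σcross|/2 = 334.3750 mm²
Σ(r_i+r_j)·cross = 16063.7500 → first moment M = |Σ|/6 = 2677.2917
R_c = M/A = 2677.2917/334.3750 = 8.0069 mm
θ = 81° = 1.413717 rad
V = θ·R_c·A = 1.413717·8.0069·334.3750 = 3784.932 mm³

Volume = 3784.932 mm³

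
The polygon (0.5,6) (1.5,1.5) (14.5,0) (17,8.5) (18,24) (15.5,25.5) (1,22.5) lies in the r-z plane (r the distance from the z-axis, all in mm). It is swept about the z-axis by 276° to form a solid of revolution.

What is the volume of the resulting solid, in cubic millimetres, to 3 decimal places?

Volume = 16605.477 mm³

Profile (r,z), 7 vertices: (0.5,6) (1.5,1.5) (14.5,0) (17,8.5) (18,24) (15.5,25.5) (1,22.5)
edge 0: (0.5,6)→(1.5,1.5)  cross = 0.5·1.5 − 1.5·6 = -8.2500; (r_i+r_j)·cross = 2·-8.2500 = -16.5000
edge 1: (1.5,1.5)→(14.5,0)  cross = 1.5·0 − 14.5·1.5 = -21.7500; (r_i+r_j)·cross = 16·-21.7500 = -348.0000
edge 2: (14.5,0)→(17,8.5)  cross = 14.5·8.5 − 17·0 = 123.2500; (r_i+r_j)·cross = 31.5·123.2500 = 3882.3750
edge 3: (17,8.5)→(18,24)  cross = 17·24 − 18·8.5 = 255.0000; (r_i+r_j)·cross = 35·255.0000 = 8925.0000
edge 4: (18,24)→(15.5,25.5)  cross = 18·25.5 − 15.5·24 = 87.0000; (r_i+r_j)·cross = 33.5·87.0000 = 2914.5000
edge 5: (15.5,25.5)→(1,22.5)  cross = 15.5·22.5 − 1·25.5 = 323.2500; (r_i+r_j)·cross = 16.5·323.2500 = 5333.6250
edge 6: (1,22.5)→(0.5,6)  cross = 1·6 − 0.5·22.5 = -5.2500; (r_i+r_j)·cross = 1.5·-5.2500 = -7.8750
Σcross = 753.2500 → A = |Σcross|/2 = 376.6250 mm²
Σ(r_i+r_j)·cross = 20683.1250 → first moment M = |Σ|/6 = 3447.1875
R_c = M/A = 3447.1875/376.6250 = 9.1528 mm
θ = 276° = 4.817109 rad
V = θ·R_c·A = 4.817109·9.1528·376.6250 = 16605.477 mm³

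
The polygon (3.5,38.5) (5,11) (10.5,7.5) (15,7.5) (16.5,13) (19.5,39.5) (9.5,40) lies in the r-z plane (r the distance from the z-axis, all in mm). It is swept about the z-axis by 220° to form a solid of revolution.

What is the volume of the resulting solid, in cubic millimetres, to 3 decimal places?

Profile (r,z), 7 vertices: (3.5,38.5) (5,11) (10.5,7.5) (15,7.5) (16.5,13) (19.5,39.5) (9.5,40)
edge 0: (3.5,38.5)→(5,11)  cross = 3.5·11 − 5·38.5 = -154.0000; (r_i+r_j)·cross = 8.5·-154.0000 = -1309.0000
edge 1: (5,11)→(10.5,7.5)  cross = 5·7.5 − 10.5·11 = -78.0000; (r_i+r_j)·cross = 15.5·-78.0000 = -1209.0000
edge 2: (10.5,7.5)→(15,7.5)  cross = 10.5·7.5 − 15·7.5 = -33.7500; (r_i+r_j)·cross = 25.5·-33.7500 = -860.6250
edge 3: (15,7.5)→(16.5,13)  cross = 15·13 − 16.5·7.5 = 71.2500; (r_i+r_j)·cross = 31.5·71.2500 = 2244.3750
edge 4: (16.5,13)→(19.5,39.5)  cross = 16.5·39.5 − 19.5·13 = 398.2500; (r_i+r_j)·cross = 36·398.2500 = 14337.0000
edge 5: (19.5,39.5)→(9.5,40)  cross = 19.5·40 − 9.5·39.5 = 404.7500; (r_i+r_j)·cross = 29·404.7500 = 11737.7500
edge 6: (9.5,40)→(3.5,38.5)  cross = 9.5·38.5 − 3.5·40 = 225.7500; (r_i+r_j)·cross = 13·225.7500 = 2934.7500
Σcross = 834.2500 → A = |Σcross|/2 = 417.1250 mm²
Σ(r_i+r_j)·cross = 27875.2500 → first moment M = |Σ|/6 = 4645.8750
R_c = M/A = 4645.8750/417.1250 = 11.1378 mm
θ = 220° = 3.839724 rad
V = θ·R_c·A = 3.839724·11.1378·417.1250 = 17838.879 mm³

Volume = 17838.879 mm³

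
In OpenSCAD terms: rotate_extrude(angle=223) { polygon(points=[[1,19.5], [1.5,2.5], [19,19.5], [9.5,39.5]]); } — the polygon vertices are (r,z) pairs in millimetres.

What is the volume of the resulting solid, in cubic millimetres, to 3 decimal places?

Profile (r,z), 4 vertices: (1,19.5) (1.5,2.5) (19,19.5) (9.5,39.5)
edge 0: (1,19.5)→(1.5,2.5)  cross = 1·2.5 − 1.5·19.5 = -26.7500; (r_i+r_j)·cross = 2.5·-26.7500 = -66.8750
edge 1: (1.5,2.5)→(19,19.5)  cross = 1.5·19.5 − 19·2.5 = -18.2500; (r_i+r_j)·cross = 20.5·-18.2500 = -374.1250
edge 2: (19,19.5)→(9.5,39.5)  cross = 19·39.5 − 9.5·19.5 = 565.2500; (r_i+r_j)·cross = 28.5·565.2500 = 16109.6250
edge 3: (9.5,39.5)→(1,19.5)  cross = 9.5·19.5 − 1·39.5 = 145.7500; (r_i+r_j)·cross = 10.5·145.7500 = 1530.3750
Σcross = 666.0000 → A = |Σcross|/2 = 333.0000 mm²
Σ(r_i+r_j)·cross = 17199.0000 → first moment M = |Σ|/6 = 2866.5000
R_c = M/A = 2866.5000/333.0000 = 8.6081 mm
θ = 223° = 3.892084 rad
V = θ·R_c·A = 3.892084·8.6081·333.0000 = 11156.659 mm³

Volume = 11156.659 mm³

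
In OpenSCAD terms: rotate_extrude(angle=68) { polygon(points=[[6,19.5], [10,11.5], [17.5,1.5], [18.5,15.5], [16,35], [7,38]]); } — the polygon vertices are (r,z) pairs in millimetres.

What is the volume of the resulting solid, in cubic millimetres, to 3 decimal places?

Profile (r,z), 6 vertices: (6,19.5) (10,11.5) (17.5,1.5) (18.5,15.5) (16,35) (7,38)
edge 0: (6,19.5)→(10,11.5)  cross = 6·11.5 − 10·19.5 = -126.0000; (r_i+r_j)·cross = 16·-126.0000 = -2016.0000
edge 1: (10,11.5)→(17.5,1.5)  cross = 10·1.5 − 17.5·11.5 = -186.2500; (r_i+r_j)·cross = 27.5·-186.2500 = -5121.8750
edge 2: (17.5,1.5)→(18.5,15.5)  cross = 17.5·15.5 − 18.5·1.5 = 243.5000; (r_i+r_j)·cross = 36·243.5000 = 8766.0000
edge 3: (18.5,15.5)→(16,35)  cross = 18.5·35 − 16·15.5 = 399.5000; (r_i+r_j)·cross = 34.5·399.5000 = 13782.7500
edge 4: (16,35)→(7,38)  cross = 16·38 − 7·35 = 363.0000; (r_i+r_j)·cross = 23·363.0000 = 8349.0000
edge 5: (7,38)→(6,19.5)  cross = 7·19.5 − 6·38 = -91.5000; (r_i+r_j)·cross = 13·-91.5000 = -1189.5000
Σcross = 602.2500 → A = |Σcross|/2 = 301.1250 mm²
Σ(r_i+r_j)·cross = 22570.3750 → first moment M = |Σ|/6 = 3761.7292
R_c = M/A = 3761.7292/301.1250 = 12.4923 mm
θ = 68° = 1.186824 rad
V = θ·R_c·A = 1.186824·12.4923·301.1250 = 4464.510 mm³

Volume = 4464.510 mm³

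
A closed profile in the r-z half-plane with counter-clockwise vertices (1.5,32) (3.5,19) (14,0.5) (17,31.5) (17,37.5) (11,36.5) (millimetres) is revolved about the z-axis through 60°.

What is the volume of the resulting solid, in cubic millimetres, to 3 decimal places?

Profile (r,z), 6 vertices: (1.5,32) (3.5,19) (14,0.5) (17,31.5) (17,37.5) (11,36.5)
edge 0: (1.5,32)→(3.5,19)  cross = 1.5·19 − 3.5·32 = -83.5000; (r_i+r_j)·cross = 5·-83.5000 = -417.5000
edge 1: (3.5,19)→(14,0.5)  cross = 3.5·0.5 − 14·19 = -264.2500; (r_i+r_j)·cross = 17.5·-264.2500 = -4624.3750
edge 2: (14,0.5)→(17,31.5)  cross = 14·31.5 − 17·0.5 = 432.5000; (r_i+r_j)·cross = 31·432.5000 = 13407.5000
edge 3: (17,31.5)→(17,37.5)  cross = 17·37.5 − 17·31.5 = 102.0000; (r_i+r_j)·cross = 34·102.0000 = 3468.0000
edge 4: (17,37.5)→(11,36.5)  cross = 17·36.5 − 11·37.5 = 208.0000; (r_i+r_j)·cross = 28·208.0000 = 5824.0000
edge 5: (11,36.5)→(1.5,32)  cross = 11·32 − 1.5·36.5 = 297.2500; (r_i+r_j)·cross = 12.5·297.2500 = 3715.6250
Σcross = 692.0000 → A = |Σcross|/2 = 346.0000 mm²
Σ(r_i+r_j)·cross = 21373.2500 → first moment M = |Σ|/6 = 3562.2083
R_c = M/A = 3562.2083/346.0000 = 10.2954 mm
θ = 60° = 1.047198 rad
V = θ·R_c·A = 1.047198·10.2954·346.0000 = 3730.336 mm³

Volume = 3730.336 mm³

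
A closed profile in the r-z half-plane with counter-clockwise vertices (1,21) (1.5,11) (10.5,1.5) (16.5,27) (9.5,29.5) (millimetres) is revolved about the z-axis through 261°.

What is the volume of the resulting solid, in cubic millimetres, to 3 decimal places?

Volume = 10133.665 mm³

Profile (r,z), 5 vertices: (1,21) (1.5,11) (10.5,1.5) (16.5,27) (9.5,29.5)
edge 0: (1,21)→(1.5,11)  cross = 1·11 − 1.5·21 = -20.5000; (r_i+r_j)·cross = 2.5·-20.5000 = -51.2500
edge 1: (1.5,11)→(10.5,1.5)  cross = 1.5·1.5 − 10.5·11 = -113.2500; (r_i+r_j)·cross = 12·-113.2500 = -1359.0000
edge 2: (10.5,1.5)→(16.5,27)  cross = 10.5·27 − 16.5·1.5 = 258.7500; (r_i+r_j)·cross = 27·258.7500 = 6986.2500
edge 3: (16.5,27)→(9.5,29.5)  cross = 16.5·29.5 − 9.5·27 = 230.2500; (r_i+r_j)·cross = 26·230.2500 = 5986.5000
edge 4: (9.5,29.5)→(1,21)  cross = 9.5·21 − 1·29.5 = 170.0000; (r_i+r_j)·cross = 10.5·170.0000 = 1785.0000
Σcross = 525.2500 → A = |Σcross|/2 = 262.6250 mm²
Σ(r_i+r_j)·cross = 13347.5000 → first moment M = |Σ|/6 = 2224.5833
R_c = M/A = 2224.5833/262.6250 = 8.4706 mm
θ = 261° = 4.555309 rad
V = θ·R_c·A = 4.555309·8.4706·262.6250 = 10133.665 mm³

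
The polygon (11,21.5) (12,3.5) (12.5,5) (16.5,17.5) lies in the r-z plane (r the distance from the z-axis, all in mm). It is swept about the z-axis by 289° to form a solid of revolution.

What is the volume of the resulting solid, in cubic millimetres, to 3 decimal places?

Profile (r,z), 4 vertices: (11,21.5) (12,3.5) (12.5,5) (16.5,17.5)
edge 0: (11,21.5)→(12,3.5)  cross = 11·3.5 − 12·21.5 = -219.5000; (r_i+r_j)·cross = 23·-219.5000 = -5048.5000
edge 1: (12,3.5)→(12.5,5)  cross = 12·5 − 12.5·3.5 = 16.2500; (r_i+r_j)·cross = 24.5·16.2500 = 398.1250
edge 2: (12.5,5)→(16.5,17.5)  cross = 12.5·17.5 − 16.5·5 = 136.2500; (r_i+r_j)·cross = 29·136.2500 = 3951.2500
edge 3: (16.5,17.5)→(11,21.5)  cross = 16.5·21.5 − 11·17.5 = 162.2500; (r_i+r_j)·cross = 27.5·162.2500 = 4461.8750
Σcross = 95.2500 → A = |Σcross|/2 = 47.6250 mm²
Σ(r_i+r_j)·cross = 3762.7500 → first moment M = |Σ|/6 = 627.1250
R_c = M/A = 627.1250/47.6250 = 13.1680 mm
θ = 289° = 5.044002 rad
V = θ·R_c·A = 5.044002·13.1680·47.6250 = 3163.219 mm³

Volume = 3163.219 mm³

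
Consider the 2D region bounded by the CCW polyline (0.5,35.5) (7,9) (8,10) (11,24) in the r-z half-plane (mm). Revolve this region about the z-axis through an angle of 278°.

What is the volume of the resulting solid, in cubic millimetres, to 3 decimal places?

Profile (r,z), 4 vertices: (0.5,35.5) (7,9) (8,10) (11,24)
edge 0: (0.5,35.5)→(7,9)  cross = 0.5·9 − 7·35.5 = -244.0000; (r_i+r_j)·cross = 7.5·-244.0000 = -1830.0000
edge 1: (7,9)→(8,10)  cross = 7·10 − 8·9 = -2.0000; (r_i+r_j)·cross = 15·-2.0000 = -30.0000
edge 2: (8,10)→(11,24)  cross = 8·24 − 11·10 = 82.0000; (r_i+r_j)·cross = 19·82.0000 = 1558.0000
edge 3: (11,24)→(0.5,35.5)  cross = 11·35.5 − 0.5·24 = 378.5000; (r_i+r_j)·cross = 11.5·378.5000 = 4352.7500
Σcross = 214.5000 → A = |Σcross|/2 = 107.2500 mm²
Σ(r_i+r_j)·cross = 4050.7500 → first moment M = |Σ|/6 = 675.1250
R_c = M/A = 675.1250/107.2500 = 6.2949 mm
θ = 278° = 4.852015 rad
V = θ·R_c·A = 4.852015·6.2949·107.2500 = 3275.717 mm³

Volume = 3275.717 mm³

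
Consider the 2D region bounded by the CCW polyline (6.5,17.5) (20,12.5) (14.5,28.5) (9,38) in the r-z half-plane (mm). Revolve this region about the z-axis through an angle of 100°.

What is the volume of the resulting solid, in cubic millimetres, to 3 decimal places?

Profile (r,z), 4 vertices: (6.5,17.5) (20,12.5) (14.5,28.5) (9,38)
edge 0: (6.5,17.5)→(20,12.5)  cross = 6.5·12.5 − 20·17.5 = -268.7500; (r_i+r_j)·cross = 26.5·-268.7500 = -7121.8750
edge 1: (20,12.5)→(14.5,28.5)  cross = 20·28.5 − 14.5·12.5 = 388.7500; (r_i+r_j)·cross = 34.5·388.7500 = 13411.8750
edge 2: (14.5,28.5)→(9,38)  cross = 14.5·38 − 9·28.5 = 294.5000; (r_i+r_j)·cross = 23.5·294.5000 = 6920.7500
edge 3: (9,38)→(6.5,17.5)  cross = 9·17.5 − 6.5·38 = -89.5000; (r_i+r_j)·cross = 15.5·-89.5000 = -1387.2500
Σcross = 325.0000 → A = |Σcross|/2 = 162.5000 mm²
Σ(r_i+r_j)·cross = 11823.5000 → first moment M = |Σ|/6 = 1970.5833
R_c = M/A = 1970.5833/162.5000 = 12.1267 mm
θ = 100° = 1.745329 rad
V = θ·R_c·A = 1.745329·12.1267·162.5000 = 3439.317 mm³

Volume = 3439.317 mm³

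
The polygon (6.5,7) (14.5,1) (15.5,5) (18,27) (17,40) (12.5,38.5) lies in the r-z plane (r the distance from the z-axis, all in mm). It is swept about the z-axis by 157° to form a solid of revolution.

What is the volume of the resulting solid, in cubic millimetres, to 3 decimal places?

Volume = 9736.841 mm³

Profile (r,z), 6 vertices: (6.5,7) (14.5,1) (15.5,5) (18,27) (17,40) (12.5,38.5)
edge 0: (6.5,7)→(14.5,1)  cross = 6.5·1 − 14.5·7 = -95.0000; (r_i+r_j)·cross = 21·-95.0000 = -1995.0000
edge 1: (14.5,1)→(15.5,5)  cross = 14.5·5 − 15.5·1 = 57.0000; (r_i+r_j)·cross = 30·57.0000 = 1710.0000
edge 2: (15.5,5)→(18,27)  cross = 15.5·27 − 18·5 = 328.5000; (r_i+r_j)·cross = 33.5·328.5000 = 11004.7500
edge 3: (18,27)→(17,40)  cross = 18·40 − 17·27 = 261.0000; (r_i+r_j)·cross = 35·261.0000 = 9135.0000
edge 4: (17,40)→(12.5,38.5)  cross = 17·38.5 − 12.5·40 = 154.5000; (r_i+r_j)·cross = 29.5·154.5000 = 4557.7500
edge 5: (12.5,38.5)→(6.5,7)  cross = 12.5·7 − 6.5·38.5 = -162.7500; (r_i+r_j)·cross = 19·-162.7500 = -3092.2500
Σcross = 543.2500 → A = |Σcross|/2 = 271.6250 mm²
Σ(r_i+r_j)·cross = 21320.2500 → first moment M = |Σ|/6 = 3553.3750
R_c = M/A = 3553.3750/271.6250 = 13.0819 mm
θ = 157° = 2.740167 rad
V = θ·R_c·A = 2.740167·13.0819·271.6250 = 9736.841 mm³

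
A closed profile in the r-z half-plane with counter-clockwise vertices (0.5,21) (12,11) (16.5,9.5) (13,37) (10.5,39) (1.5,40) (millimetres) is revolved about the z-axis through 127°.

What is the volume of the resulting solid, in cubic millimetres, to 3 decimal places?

Volume = 6098.241 mm³

Profile (r,z), 6 vertices: (0.5,21) (12,11) (16.5,9.5) (13,37) (10.5,39) (1.5,40)
edge 0: (0.5,21)→(12,11)  cross = 0.5·11 − 12·21 = -246.5000; (r_i+r_j)·cross = 12.5·-246.5000 = -3081.2500
edge 1: (12,11)→(16.5,9.5)  cross = 12·9.5 − 16.5·11 = -67.5000; (r_i+r_j)·cross = 28.5·-67.5000 = -1923.7500
edge 2: (16.5,9.5)→(13,37)  cross = 16.5·37 − 13·9.5 = 487.0000; (r_i+r_j)·cross = 29.5·487.0000 = 14366.5000
edge 3: (13,37)→(10.5,39)  cross = 13·39 − 10.5·37 = 118.5000; (r_i+r_j)·cross = 23.5·118.5000 = 2784.7500
edge 4: (10.5,39)→(1.5,40)  cross = 10.5·40 − 1.5·39 = 361.5000; (r_i+r_j)·cross = 12·361.5000 = 4338.0000
edge 5: (1.5,40)→(0.5,21)  cross = 1.5·21 − 0.5·40 = 11.5000; (r_i+r_j)·cross = 2·11.5000 = 23.0000
Σcross = 664.5000 → A = |Σcross|/2 = 332.2500 mm²
Σ(r_i+r_j)·cross = 16507.2500 → first moment M = |Σ|/6 = 2751.2083
R_c = M/A = 2751.2083/332.2500 = 8.2805 mm
θ = 127° = 2.216568 rad
V = θ·R_c·A = 2.216568·8.2805·332.2500 = 6098.241 mm³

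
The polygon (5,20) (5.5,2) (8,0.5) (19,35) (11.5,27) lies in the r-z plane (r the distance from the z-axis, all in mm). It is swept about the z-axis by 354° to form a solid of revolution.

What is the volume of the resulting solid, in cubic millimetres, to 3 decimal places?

Volume = 11339.930 mm³

Profile (r,z), 5 vertices: (5,20) (5.5,2) (8,0.5) (19,35) (11.5,27)
edge 0: (5,20)→(5.5,2)  cross = 5·2 − 5.5·20 = -100.0000; (r_i+r_j)·cross = 10.5·-100.0000 = -1050.0000
edge 1: (5.5,2)→(8,0.5)  cross = 5.5·0.5 − 8·2 = -13.2500; (r_i+r_j)·cross = 13.5·-13.2500 = -178.8750
edge 2: (8,0.5)→(19,35)  cross = 8·35 − 19·0.5 = 270.5000; (r_i+r_j)·cross = 27·270.5000 = 7303.5000
edge 3: (19,35)→(11.5,27)  cross = 19·27 − 11.5·35 = 110.5000; (r_i+r_j)·cross = 30.5·110.5000 = 3370.2500
edge 4: (11.5,27)→(5,20)  cross = 11.5·20 − 5·27 = 95.0000; (r_i+r_j)·cross = 16.5·95.0000 = 1567.5000
Σcross = 362.7500 → A = |Σcross|/2 = 181.3750 mm²
Σ(r_i+r_j)·cross = 11012.3750 → first moment M = |Σ|/6 = 1835.3958
R_c = M/A = 1835.3958/181.3750 = 10.1193 mm
θ = 354° = 6.178466 rad
V = θ·R_c·A = 6.178466·10.1193·181.3750 = 11339.930 mm³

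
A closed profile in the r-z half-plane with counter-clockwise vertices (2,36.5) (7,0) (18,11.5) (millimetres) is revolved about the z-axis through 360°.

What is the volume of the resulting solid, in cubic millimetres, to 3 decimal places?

Volume = 12977.919 mm³

Profile (r,z), 3 vertices: (2,36.5) (7,0) (18,11.5)
edge 0: (2,36.5)→(7,0)  cross = 2·0 − 7·36.5 = -255.5000; (r_i+r_j)·cross = 9·-255.5000 = -2299.5000
edge 1: (7,0)→(18,11.5)  cross = 7·11.5 − 18·0 = 80.5000; (r_i+r_j)·cross = 25·80.5000 = 2012.5000
edge 2: (18,11.5)→(2,36.5)  cross = 18·36.5 − 2·11.5 = 634.0000; (r_i+r_j)·cross = 20·634.0000 = 12680.0000
Σcross = 459.0000 → A = |Σcross|/2 = 229.5000 mm²
Σ(r_i+r_j)·cross = 12393.0000 → first moment M = |Σ|/6 = 2065.5000
R_c = M/A = 2065.5000/229.5000 = 9.0000 mm
θ = 360° = 6.283185 rad
V = θ·R_c·A = 6.283185·9.0000·229.5000 = 12977.919 mm³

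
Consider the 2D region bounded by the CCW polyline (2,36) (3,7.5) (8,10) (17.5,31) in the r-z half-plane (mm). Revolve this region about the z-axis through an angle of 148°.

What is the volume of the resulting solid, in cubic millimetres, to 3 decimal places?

Profile (r,z), 4 vertices: (2,36) (3,7.5) (8,10) (17.5,31)
edge 0: (2,36)→(3,7.5)  cross = 2·7.5 − 3·36 = -93.0000; (r_i+r_j)·cross = 5·-93.0000 = -465.0000
edge 1: (3,7.5)→(8,10)  cross = 3·10 − 8·7.5 = -30.0000; (r_i+r_j)·cross = 11·-30.0000 = -330.0000
edge 2: (8,10)→(17.5,31)  cross = 8·31 − 17.5·10 = 73.0000; (r_i+r_j)·cross = 25.5·73.0000 = 1861.5000
edge 3: (17.5,31)→(2,36)  cross = 17.5·36 − 2·31 = 568.0000; (r_i+r_j)·cross = 19.5·568.0000 = 11076.0000
Σcross = 518.0000 → A = |Σcross|/2 = 259.0000 mm²
Σ(r_i+r_j)·cross = 12142.5000 → first moment M = |Σ|/6 = 2023.7500
R_c = M/A = 2023.7500/259.0000 = 7.8137 mm
θ = 148° = 2.583087 rad
V = θ·R_c·A = 2.583087·7.8137·259.0000 = 5227.523 mm³

Volume = 5227.523 mm³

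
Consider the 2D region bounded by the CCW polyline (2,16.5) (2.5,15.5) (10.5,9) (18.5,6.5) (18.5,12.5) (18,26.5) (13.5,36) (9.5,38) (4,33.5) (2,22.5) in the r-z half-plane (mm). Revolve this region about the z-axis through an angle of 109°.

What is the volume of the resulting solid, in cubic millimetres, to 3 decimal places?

Profile (r,z), 10 vertices: (2,16.5) (2.5,15.5) (10.5,9) (18.5,6.5) (18.5,12.5) (18,26.5) (13.5,36) (9.5,38) (4,33.5) (2,22.5)
edge 0: (2,16.5)→(2.5,15.5)  cross = 2·15.5 − 2.5·16.5 = -10.2500; (r_i+r_j)·cross = 4.5·-10.2500 = -46.1250
edge 1: (2.5,15.5)→(10.5,9)  cross = 2.5·9 − 10.5·15.5 = -140.2500; (r_i+r_j)·cross = 13·-140.2500 = -1823.2500
edge 2: (10.5,9)→(18.5,6.5)  cross = 10.5·6.5 − 18.5·9 = -98.2500; (r_i+r_j)·cross = 29·-98.2500 = -2849.2500
edge 3: (18.5,6.5)→(18.5,12.5)  cross = 18.5·12.5 − 18.5·6.5 = 111.0000; (r_i+r_j)·cross = 37·111.0000 = 4107.0000
edge 4: (18.5,12.5)→(18,26.5)  cross = 18.5·26.5 − 18·12.5 = 265.2500; (r_i+r_j)·cross = 36.5·265.2500 = 9681.6250
edge 5: (18,26.5)→(13.5,36)  cross = 18·36 − 13.5·26.5 = 290.2500; (r_i+r_j)·cross = 31.5·290.2500 = 9142.8750
edge 6: (13.5,36)→(9.5,38)  cross = 13.5·38 − 9.5·36 = 171.0000; (r_i+r_j)·cross = 23·171.0000 = 3933.0000
edge 7: (9.5,38)→(4,33.5)  cross = 9.5·33.5 − 4·38 = 166.2500; (r_i+r_j)·cross = 13.5·166.2500 = 2244.3750
edge 8: (4,33.5)→(2,22.5)  cross = 4·22.5 − 2·33.5 = 23.0000; (r_i+r_j)·cross = 6·23.0000 = 138.0000
edge 9: (2,22.5)→(2,16.5)  cross = 2·16.5 − 2·22.5 = -12.0000; (r_i+r_j)·cross = 4·-12.0000 = -48.0000
Σcross = 766.0000 → A = |Σcross|/2 = 383.0000 mm²
Σ(r_i+r_j)·cross = 24480.2500 → first moment M = |Σ|/6 = 4080.0417
R_c = M/A = 4080.0417/383.0000 = 10.6529 mm
θ = 109° = 1.902409 rad
V = θ·R_c·A = 1.902409·10.6529·383.0000 = 7761.908 mm³

Volume = 7761.908 mm³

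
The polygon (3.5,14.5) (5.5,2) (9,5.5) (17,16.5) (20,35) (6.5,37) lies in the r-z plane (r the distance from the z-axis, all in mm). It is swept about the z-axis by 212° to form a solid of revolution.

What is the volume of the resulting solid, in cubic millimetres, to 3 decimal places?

Profile (r,z), 6 vertices: (3.5,14.5) (5.5,2) (9,5.5) (17,16.5) (20,35) (6.5,37)
edge 0: (3.5,14.5)→(5.5,2)  cross = 3.5·2 − 5.5·14.5 = -72.7500; (r_i+r_j)·cross = 9·-72.7500 = -654.7500
edge 1: (5.5,2)→(9,5.5)  cross = 5.5·5.5 − 9·2 = 12.2500; (r_i+r_j)·cross = 14.5·12.2500 = 177.6250
edge 2: (9,5.5)→(17,16.5)  cross = 9·16.5 − 17·5.5 = 55.0000; (r_i+r_j)·cross = 26·55.0000 = 1430.0000
edge 3: (17,16.5)→(20,35)  cross = 17·35 − 20·16.5 = 265.0000; (r_i+r_j)·cross = 37·265.0000 = 9805.0000
edge 4: (20,35)→(6.5,37)  cross = 20·37 − 6.5·35 = 512.5000; (r_i+r_j)·cross = 26.5·512.5000 = 13581.2500
edge 5: (6.5,37)→(3.5,14.5)  cross = 6.5·14.5 − 3.5·37 = -35.2500; (r_i+r_j)·cross = 10·-35.2500 = -352.5000
Σcross = 736.7500 → A = |Σcross|/2 = 368.3750 mm²
Σ(r_i+r_j)·cross = 23986.6250 → first moment M = |Σ|/6 = 3997.7708
R_c = M/A = 3997.7708/368.3750 = 10.8524 mm
θ = 212° = 3.700098 rad
V = θ·R_c·A = 3.700098·10.8524·368.3750 = 14792.144 mm³

Volume = 14792.144 mm³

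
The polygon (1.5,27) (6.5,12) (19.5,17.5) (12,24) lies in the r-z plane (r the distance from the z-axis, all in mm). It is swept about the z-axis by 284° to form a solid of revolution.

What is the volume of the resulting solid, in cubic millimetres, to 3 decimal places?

Profile (r,z), 4 vertices: (1.5,27) (6.5,12) (19.5,17.5) (12,24)
edge 0: (1.5,27)→(6.5,12)  cross = 1.5·12 − 6.5·27 = -157.5000; (r_i+r_j)·cross = 8·-157.5000 = -1260.0000
edge 1: (6.5,12)→(19.5,17.5)  cross = 6.5·17.5 − 19.5·12 = -120.2500; (r_i+r_j)·cross = 26·-120.2500 = -3126.5000
edge 2: (19.5,17.5)→(12,24)  cross = 19.5·24 − 12·17.5 = 258.0000; (r_i+r_j)·cross = 31.5·258.0000 = 8127.0000
edge 3: (12,24)→(1.5,27)  cross = 12·27 − 1.5·24 = 288.0000; (r_i+r_j)·cross = 13.5·288.0000 = 3888.0000
Σcross = 268.2500 → A = |Σcross|/2 = 134.1250 mm²
Σ(r_i+r_j)·cross = 7628.5000 → first moment M = |Σ|/6 = 1271.4167
R_c = M/A = 1271.4167/134.1250 = 9.4793 mm
θ = 284° = 4.956735 rad
V = θ·R_c·A = 4.956735·9.4793·134.1250 = 6302.076 mm³

Volume = 6302.076 mm³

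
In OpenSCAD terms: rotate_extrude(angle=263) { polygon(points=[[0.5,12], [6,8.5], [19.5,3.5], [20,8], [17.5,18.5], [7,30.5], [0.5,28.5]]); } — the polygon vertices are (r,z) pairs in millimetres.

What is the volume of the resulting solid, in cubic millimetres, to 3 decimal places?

Profile (r,z), 7 vertices: (0.5,12) (6,8.5) (19.5,3.5) (20,8) (17.5,18.5) (7,30.5) (0.5,28.5)
edge 0: (0.5,12)→(6,8.5)  cross = 0.5·8.5 − 6·12 = -67.7500; (r_i+r_j)·cross = 6.5·-67.7500 = -440.3750
edge 1: (6,8.5)→(19.5,3.5)  cross = 6·3.5 − 19.5·8.5 = -144.7500; (r_i+r_j)·cross = 25.5·-144.7500 = -3691.1250
edge 2: (19.5,3.5)→(20,8)  cross = 19.5·8 − 20·3.5 = 86.0000; (r_i+r_j)·cross = 39.5·86.0000 = 3397.0000
edge 3: (20,8)→(17.5,18.5)  cross = 20·18.5 − 17.5·8 = 230.0000; (r_i+r_j)·cross = 37.5·230.0000 = 8625.0000
edge 4: (17.5,18.5)→(7,30.5)  cross = 17.5·30.5 − 7·18.5 = 404.2500; (r_i+r_j)·cross = 24.5·404.2500 = 9904.1250
edge 5: (7,30.5)→(0.5,28.5)  cross = 7·28.5 − 0.5·30.5 = 184.2500; (r_i+r_j)·cross = 7.5·184.2500 = 1381.8750
edge 6: (0.5,28.5)→(0.5,12)  cross = 0.5·12 − 0.5·28.5 = -8.2500; (r_i+r_j)·cross = 1·-8.2500 = -8.2500
Σcross = 683.7500 → A = |Σcross|/2 = 341.8750 mm²
Σ(r_i+r_j)·cross = 19168.2500 → first moment M = |Σ|/6 = 3194.7083
R_c = M/A = 3194.7083/341.8750 = 9.3447 mm
θ = 263° = 4.590216 rad
V = θ·R_c·A = 4.590216·9.3447·341.8750 = 14664.401 mm³

Volume = 14664.401 mm³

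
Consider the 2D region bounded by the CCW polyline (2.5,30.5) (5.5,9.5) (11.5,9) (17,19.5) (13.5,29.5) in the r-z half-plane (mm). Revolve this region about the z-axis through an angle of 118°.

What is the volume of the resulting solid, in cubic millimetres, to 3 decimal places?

Volume = 4303.473 mm³

Profile (r,z), 5 vertices: (2.5,30.5) (5.5,9.5) (11.5,9) (17,19.5) (13.5,29.5)
edge 0: (2.5,30.5)→(5.5,9.5)  cross = 2.5·9.5 − 5.5·30.5 = -144.0000; (r_i+r_j)·cross = 8·-144.0000 = -1152.0000
edge 1: (5.5,9.5)→(11.5,9)  cross = 5.5·9 − 11.5·9.5 = -59.7500; (r_i+r_j)·cross = 17·-59.7500 = -1015.7500
edge 2: (11.5,9)→(17,19.5)  cross = 11.5·19.5 − 17·9 = 71.2500; (r_i+r_j)·cross = 28.5·71.2500 = 2030.6250
edge 3: (17,19.5)→(13.5,29.5)  cross = 17·29.5 − 13.5·19.5 = 238.2500; (r_i+r_j)·cross = 30.5·238.2500 = 7266.6250
edge 4: (13.5,29.5)→(2.5,30.5)  cross = 13.5·30.5 − 2.5·29.5 = 338.0000; (r_i+r_j)·cross = 16·338.0000 = 5408.0000
Σcross = 443.7500 → A = |Σcross|/2 = 221.8750 mm²
Σ(r_i+r_j)·cross = 12537.5000 → first moment M = |Σ|/6 = 2089.5833
R_c = M/A = 2089.5833/221.8750 = 9.4178 mm
θ = 118° = 2.059489 rad
V = θ·R_c·A = 2.059489·9.4178·221.8750 = 4303.473 mm³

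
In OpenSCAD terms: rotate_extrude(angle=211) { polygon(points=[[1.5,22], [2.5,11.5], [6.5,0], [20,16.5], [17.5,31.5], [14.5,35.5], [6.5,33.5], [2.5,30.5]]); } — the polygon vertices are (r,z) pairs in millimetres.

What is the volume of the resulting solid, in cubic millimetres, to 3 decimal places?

Profile (r,z), 8 vertices: (1.5,22) (2.5,11.5) (6.5,0) (20,16.5) (17.5,31.5) (14.5,35.5) (6.5,33.5) (2.5,30.5)
edge 0: (1.5,22)→(2.5,11.5)  cross = 1.5·11.5 − 2.5·22 = -37.7500; (r_i+r_j)·cross = 4·-37.7500 = -151.0000
edge 1: (2.5,11.5)→(6.5,0)  cross = 2.5·0 − 6.5·11.5 = -74.7500; (r_i+r_j)·cross = 9·-74.7500 = -672.7500
edge 2: (6.5,0)→(20,16.5)  cross = 6.5·16.5 − 20·0 = 107.2500; (r_i+r_j)·cross = 26.5·107.2500 = 2842.1250
edge 3: (20,16.5)→(17.5,31.5)  cross = 20·31.5 − 17.5·16.5 = 341.2500; (r_i+r_j)·cross = 37.5·341.2500 = 12796.8750
edge 4: (17.5,31.5)→(14.5,35.5)  cross = 17.5·35.5 − 14.5·31.5 = 164.5000; (r_i+r_j)·cross = 32·164.5000 = 5264.0000
edge 5: (14.5,35.5)→(6.5,33.5)  cross = 14.5·33.5 − 6.5·35.5 = 255.0000; (r_i+r_j)·cross = 21·255.0000 = 5355.0000
edge 6: (6.5,33.5)→(2.5,30.5)  cross = 6.5·30.5 − 2.5·33.5 = 114.5000; (r_i+r_j)·cross = 9·114.5000 = 1030.5000
edge 7: (2.5,30.5)→(1.5,22)  cross = 2.5·22 − 1.5·30.5 = 9.2500; (r_i+r_j)·cross = 4·9.2500 = 37.0000
Σcross = 879.2500 → A = |Σcross|/2 = 439.6250 mm²
Σ(r_i+r_j)·cross = 26501.7500 → first moment M = |Σ|/6 = 4416.9583
R_c = M/A = 4416.9583/439.6250 = 10.0471 mm
θ = 211° = 3.682645 rad
V = θ·R_c·A = 3.682645·10.0471·439.6250 = 16266.088 mm³

Volume = 16266.088 mm³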